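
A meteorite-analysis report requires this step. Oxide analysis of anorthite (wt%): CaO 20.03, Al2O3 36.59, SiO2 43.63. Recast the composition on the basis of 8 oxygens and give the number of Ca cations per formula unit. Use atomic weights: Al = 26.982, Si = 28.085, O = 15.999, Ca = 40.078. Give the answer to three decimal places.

0.990 Ca apfu

CaO: 20.03/56.077 = 0.35719 mol → 0.35719 mol Ca, 0.35719 mol O.
Al2O3: 36.59/101.961 = 0.35886 mol → 0.71772 mol Al, 1.07658 mol O.
SiO2: 43.63/60.083 = 0.72616 mol → 0.72616 mol Si, 1.45232 mol O.
Total oxygen = 2.88609 mol. Normalization factor = 8/2.88609 = 2.77192.
Ca per 8 O = 0.35719 × 2.77192 = 0.990.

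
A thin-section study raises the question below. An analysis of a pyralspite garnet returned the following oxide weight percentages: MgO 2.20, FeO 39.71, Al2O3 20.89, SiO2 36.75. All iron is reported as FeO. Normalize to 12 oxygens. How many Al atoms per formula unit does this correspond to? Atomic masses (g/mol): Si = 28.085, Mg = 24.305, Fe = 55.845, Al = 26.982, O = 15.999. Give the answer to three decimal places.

2.011 Al apfu

MgO: 2.20/40.304 = 0.05459 mol → 0.05459 mol Mg, 0.05459 mol O.
FeO: 39.71/71.844 = 0.55273 mol → 0.55273 mol Fe, 0.55273 mol O.
Al2O3: 20.89/101.961 = 0.20488 mol → 0.40976 mol Al, 0.61464 mol O.
SiO2: 36.75/60.083 = 0.61165 mol → 0.61165 mol Si, 1.22330 mol O.
Total oxygen = 2.44526 mol. Normalization factor = 12/2.44526 = 4.90745.
Al per 12 O = 0.40976 × 4.90745 = 2.011.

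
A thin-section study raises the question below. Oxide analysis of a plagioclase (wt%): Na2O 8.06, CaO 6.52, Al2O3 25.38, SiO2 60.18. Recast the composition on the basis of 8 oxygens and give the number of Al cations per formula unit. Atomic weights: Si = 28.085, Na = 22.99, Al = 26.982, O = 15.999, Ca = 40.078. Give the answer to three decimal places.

1.329 Al apfu

Na2O: 8.06/61.979 = 0.13004 mol → 0.26008 mol Na, 0.13004 mol O.
CaO: 6.52/56.077 = 0.11627 mol → 0.11627 mol Ca, 0.11627 mol O.
Al2O3: 25.38/101.961 = 0.24892 mol → 0.49784 mol Al, 0.74676 mol O.
SiO2: 60.18/60.083 = 1.00161 mol → 1.00161 mol Si, 2.00322 mol O.
Total oxygen = 2.99629 mol. Normalization factor = 8/2.99629 = 2.66997.
Al per 8 O = 0.49784 × 2.66997 = 1.329.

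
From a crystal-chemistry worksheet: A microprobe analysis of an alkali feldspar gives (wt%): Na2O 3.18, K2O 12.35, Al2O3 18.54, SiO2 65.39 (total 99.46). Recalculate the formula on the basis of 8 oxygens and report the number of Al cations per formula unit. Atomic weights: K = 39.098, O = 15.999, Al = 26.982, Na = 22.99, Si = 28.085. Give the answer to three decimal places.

Na2O: 3.18/61.979 = 0.05131 mol → 0.10262 mol Na, 0.05131 mol O.
K2O: 12.35/94.195 = 0.13111 mol → 0.26222 mol K, 0.13111 mol O.
Al2O3: 18.54/101.961 = 0.18183 mol → 0.36366 mol Al, 0.54549 mol O.
SiO2: 65.39/60.083 = 1.08833 mol → 1.08833 mol Si, 2.17666 mol O.
Total oxygen = 2.90457 mol. Normalization factor = 8/2.90457 = 2.75428.
Al per 8 O = 0.36366 × 2.75428 = 1.002.

1.002 Al apfu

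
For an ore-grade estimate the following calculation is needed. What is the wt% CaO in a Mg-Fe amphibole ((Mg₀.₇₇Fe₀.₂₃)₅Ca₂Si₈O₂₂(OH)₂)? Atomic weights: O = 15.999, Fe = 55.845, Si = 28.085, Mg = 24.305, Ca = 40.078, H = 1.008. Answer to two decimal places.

Formula mass = 848.624 g/mol.
2 Ca → 2.0000 mol CaO per formula unit; M(CaO) = 56.077, so CaO mass = 112.154 g.
112.154/848.624 × 100 = 13.22 wt%.

13.22 wt%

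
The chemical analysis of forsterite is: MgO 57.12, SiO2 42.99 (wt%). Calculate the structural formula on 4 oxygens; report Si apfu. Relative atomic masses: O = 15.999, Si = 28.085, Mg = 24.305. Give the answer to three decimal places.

MgO: 57.12/40.304 = 1.41723 mol → 1.41723 mol Mg, 1.41723 mol O.
SiO2: 42.99/60.083 = 0.71551 mol → 0.71551 mol Si, 1.43102 mol O.
Total oxygen = 2.84825 mol. Normalization factor = 4/2.84825 = 1.40437.
Si per 4 O = 0.71551 × 1.40437 = 1.005.

1.005 Si apfu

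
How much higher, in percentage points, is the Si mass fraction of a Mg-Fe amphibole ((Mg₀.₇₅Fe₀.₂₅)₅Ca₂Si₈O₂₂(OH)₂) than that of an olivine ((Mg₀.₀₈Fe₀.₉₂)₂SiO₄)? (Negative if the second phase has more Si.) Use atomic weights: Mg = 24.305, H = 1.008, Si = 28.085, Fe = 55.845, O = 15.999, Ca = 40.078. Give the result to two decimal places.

12.25 percentage points

Si in (Mg₀.₇₅Fe₀.₂₅)₅Ca₂Si₈O₂₂(OH)₂: molar mass 851.778 g/mol; 8×28.085 = 224.680 g → 26.38 wt%.
Si in (Mg₀.₀₈Fe₀.₉₂)₂SiO₄: molar mass 198.725 g/mol; 1×28.085 = 28.085 g → 14.13 wt%.
Difference = 26.38 − 14.13 = 12.25 percentage points.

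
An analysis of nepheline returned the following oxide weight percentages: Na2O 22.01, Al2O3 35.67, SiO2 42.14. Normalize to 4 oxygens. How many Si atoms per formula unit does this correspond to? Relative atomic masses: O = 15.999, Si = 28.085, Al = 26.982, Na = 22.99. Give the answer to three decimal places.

Na2O: 22.01/61.979 = 0.35512 mol → 0.71024 mol Na, 0.35512 mol O.
Al2O3: 35.67/101.961 = 0.34984 mol → 0.69968 mol Al, 1.04952 mol O.
SiO2: 42.14/60.083 = 0.70136 mol → 0.70136 mol Si, 1.40272 mol O.
Total oxygen = 2.80736 mol. Normalization factor = 4/2.80736 = 1.42483.
Si per 4 O = 0.70136 × 1.42483 = 0.999.

0.999 Si apfu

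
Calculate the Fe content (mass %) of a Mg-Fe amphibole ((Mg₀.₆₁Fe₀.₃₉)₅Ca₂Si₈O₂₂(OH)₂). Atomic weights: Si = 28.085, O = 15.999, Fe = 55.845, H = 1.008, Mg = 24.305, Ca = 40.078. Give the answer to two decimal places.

12.46 mass %

M((Mg₀.₆₁Fe₀.₃₉)₅Ca₂Si₈O₂₂(OH)₂) = 873.856 g/mol.
Fe contributes 1.95 × 55.845 = 108.898 g per mole.
108.898/873.856 = 0.1246 → 12.46%.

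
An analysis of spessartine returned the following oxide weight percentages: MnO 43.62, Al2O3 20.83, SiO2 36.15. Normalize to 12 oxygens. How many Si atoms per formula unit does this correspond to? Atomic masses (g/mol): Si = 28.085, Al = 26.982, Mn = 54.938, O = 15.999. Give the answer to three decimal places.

2.970 Si apfu

MnO (M=70.937): mol = 0.61491; Mn = 0.61491, O = 0.61491.
Al2O3 (M=101.961): mol = 0.20429; Al = 0.40858, O = 0.61287.
SiO2 (M=60.083): mol = 0.60167; Si = 0.60167, O = 1.20334.
ΣO = 2.43112; factor = 12/ΣO = 4.93600.
Si apfu = 0.60167 × 4.93600 = 2.970.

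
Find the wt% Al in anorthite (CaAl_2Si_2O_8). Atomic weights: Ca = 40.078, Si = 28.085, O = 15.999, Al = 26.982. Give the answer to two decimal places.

19.40 wt%

Molar mass of CaAl_2Si_2O_8: 1*40.078 + 2*26.982 + 2*28.085 + 8*15.999 = 278.204 g/mol.
Mass of Al per formula unit: 2 × 26.982 = 53.964 g.
Weight fraction Al = 53.964 / 278.204 = 0.1940.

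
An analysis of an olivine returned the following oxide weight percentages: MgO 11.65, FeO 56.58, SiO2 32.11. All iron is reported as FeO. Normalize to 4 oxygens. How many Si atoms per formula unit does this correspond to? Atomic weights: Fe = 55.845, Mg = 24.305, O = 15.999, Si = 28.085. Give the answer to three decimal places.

11.65 wt% MgO ÷ 40.304 g/mol = 0.28905 mol, giving 0.28905 Mg and 0.28905 O.
56.58 wt% FeO ÷ 71.844 g/mol = 0.78754 mol, giving 0.78754 Fe and 0.78754 O.
32.11 wt% SiO2 ÷ 60.083 g/mol = 0.53443 mol, giving 0.53443 Si and 1.06886 O.
Oxygen sums to 2.14545; scaling by 4/2.14545 = 1.86441 puts the formula on 4 O.
Si: 0.53443 × 1.86441 = 0.996 atoms per formula unit.

0.996 Si apfu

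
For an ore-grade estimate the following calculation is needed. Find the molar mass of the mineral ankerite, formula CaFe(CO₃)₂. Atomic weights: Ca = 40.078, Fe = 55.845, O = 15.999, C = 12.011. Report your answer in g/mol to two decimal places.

215.94 g/mol

The formula mass is the sum 1(40.078) + 1(55.845) + 2(12.011) + 6(15.999).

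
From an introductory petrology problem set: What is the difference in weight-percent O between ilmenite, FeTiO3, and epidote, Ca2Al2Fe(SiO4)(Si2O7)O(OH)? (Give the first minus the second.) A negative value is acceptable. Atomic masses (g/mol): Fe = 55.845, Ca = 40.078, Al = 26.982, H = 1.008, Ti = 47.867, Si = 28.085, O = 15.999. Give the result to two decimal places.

M(FeTiO3) = 151.709 g/mol, so wt% O = 47.997/151.709 × 100 = 31.64%.
M(Ca2Al2Fe(SiO4)(Si2O7)O(OH)) = 483.215 g/mol, so wt% O = 207.987/483.215 × 100 = 43.04%.
31.64 − 43.04 = -11.40 pp.

-11.40 percentage points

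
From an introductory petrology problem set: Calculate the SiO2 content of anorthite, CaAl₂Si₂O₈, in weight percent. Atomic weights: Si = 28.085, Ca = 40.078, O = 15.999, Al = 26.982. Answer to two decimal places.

43.19 wt%

Formula mass = 278.204 g/mol.
2 Si → 2.0000 mol SiO2 per formula unit; M(SiO2) = 60.083, so SiO2 mass = 120.166 g.
120.166/278.204 × 100 = 43.19 wt%.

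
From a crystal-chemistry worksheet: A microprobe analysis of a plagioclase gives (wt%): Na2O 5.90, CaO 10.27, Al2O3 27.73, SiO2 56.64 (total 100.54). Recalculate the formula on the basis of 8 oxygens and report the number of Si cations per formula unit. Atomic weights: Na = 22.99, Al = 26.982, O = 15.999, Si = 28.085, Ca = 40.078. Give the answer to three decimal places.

Na2O (M=61.979): mol = 0.09519; Na = 0.19038, O = 0.09519.
CaO (M=56.077): mol = 0.18314; Ca = 0.18314, O = 0.18314.
Al2O3 (M=101.961): mol = 0.27197; Al = 0.54394, O = 0.81591.
SiO2 (M=60.083): mol = 0.94270; Si = 0.94270, O = 1.88540.
ΣO = 2.97964; factor = 8/ΣO = 2.68489.
Si apfu = 0.94270 × 2.68489 = 2.531.

2.531 Si apfu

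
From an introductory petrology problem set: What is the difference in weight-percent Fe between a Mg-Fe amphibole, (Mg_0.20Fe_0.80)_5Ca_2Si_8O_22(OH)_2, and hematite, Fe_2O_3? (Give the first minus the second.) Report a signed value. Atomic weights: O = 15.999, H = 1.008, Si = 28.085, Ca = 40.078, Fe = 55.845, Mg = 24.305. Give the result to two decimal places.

Fe in (Mg_0.20Fe_0.80)_5Ca_2Si_8O_22(OH)_2: molar mass 938.513 g/mol; 4×55.845 = 223.380 g → 23.80 wt%.
Fe in Fe_2O_3: molar mass 159.687 g/mol; 2×55.845 = 111.690 g → 69.94 wt%.
Difference = 23.80 − 69.94 = -46.14 percentage points.

-46.14 percentage points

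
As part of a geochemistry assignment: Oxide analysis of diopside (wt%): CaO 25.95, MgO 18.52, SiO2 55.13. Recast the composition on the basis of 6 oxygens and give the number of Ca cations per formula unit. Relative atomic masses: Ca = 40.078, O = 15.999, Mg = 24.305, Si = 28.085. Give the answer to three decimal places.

1.007 Ca apfu

25.95 wt% CaO ÷ 56.077 g/mol = 0.46276 mol, giving 0.46276 Ca and 0.46276 O.
18.52 wt% MgO ÷ 40.304 g/mol = 0.45951 mol, giving 0.45951 Mg and 0.45951 O.
55.13 wt% SiO2 ÷ 60.083 g/mol = 0.91756 mol, giving 0.91756 Si and 1.83512 O.
Oxygen sums to 2.75739; scaling by 6/2.75739 = 2.17597 puts the formula on 6 O.
Ca: 0.46276 × 2.17597 = 1.007 atoms per formula unit.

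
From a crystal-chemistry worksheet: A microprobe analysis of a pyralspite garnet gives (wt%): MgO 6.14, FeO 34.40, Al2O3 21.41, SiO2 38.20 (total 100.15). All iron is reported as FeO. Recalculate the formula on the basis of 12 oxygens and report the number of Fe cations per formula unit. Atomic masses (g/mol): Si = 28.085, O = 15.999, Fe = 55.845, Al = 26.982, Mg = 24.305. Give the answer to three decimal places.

6.14 wt% MgO ÷ 40.304 g/mol = 0.15234 mol, giving 0.15234 Mg and 0.15234 O.
34.40 wt% FeO ÷ 71.844 g/mol = 0.47882 mol, giving 0.47882 Fe and 0.47882 O.
21.41 wt% Al2O3 ÷ 101.961 g/mol = 0.20998 mol, giving 0.41996 Al and 0.62994 O.
38.20 wt% SiO2 ÷ 60.083 g/mol = 0.63579 mol, giving 0.63579 Si and 1.27158 O.
Oxygen sums to 2.53268; scaling by 12/2.53268 = 4.73806 puts the formula on 12 O.
Fe: 0.47882 × 4.73806 = 2.269 atoms per formula unit.

2.269 Fe apfu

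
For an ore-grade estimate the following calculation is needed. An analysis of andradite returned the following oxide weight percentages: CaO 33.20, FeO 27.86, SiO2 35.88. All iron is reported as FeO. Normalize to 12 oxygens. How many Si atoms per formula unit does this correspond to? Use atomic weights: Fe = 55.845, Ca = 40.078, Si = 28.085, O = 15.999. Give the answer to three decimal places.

CaO (M=56.077): mol = 0.59204; Ca = 0.59204, O = 0.59204.
FeO (M=71.844): mol = 0.38778; Fe = 0.38778, O = 0.38778.
SiO2 (M=60.083): mol = 0.59717; Si = 0.59717, O = 1.19434.
ΣO = 2.17416; factor = 12/ΣO = 5.51937.
Si apfu = 0.59717 × 5.51937 = 3.296.

3.296 Si apfu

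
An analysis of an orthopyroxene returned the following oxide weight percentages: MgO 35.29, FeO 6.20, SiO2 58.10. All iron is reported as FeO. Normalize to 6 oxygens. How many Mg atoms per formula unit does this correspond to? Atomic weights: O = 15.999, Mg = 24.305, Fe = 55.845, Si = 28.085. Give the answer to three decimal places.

1.814 Mg apfu

MgO: 35.29/40.304 = 0.87560 mol → 0.87560 mol Mg, 0.87560 mol O.
FeO: 6.20/71.844 = 0.08630 mol → 0.08630 mol Fe, 0.08630 mol O.
SiO2: 58.10/60.083 = 0.96700 mol → 0.96700 mol Si, 1.93400 mol O.
Total oxygen = 2.89590 mol. Normalization factor = 6/2.89590 = 2.07189.
Mg per 6 O = 0.87560 × 2.07189 = 1.814.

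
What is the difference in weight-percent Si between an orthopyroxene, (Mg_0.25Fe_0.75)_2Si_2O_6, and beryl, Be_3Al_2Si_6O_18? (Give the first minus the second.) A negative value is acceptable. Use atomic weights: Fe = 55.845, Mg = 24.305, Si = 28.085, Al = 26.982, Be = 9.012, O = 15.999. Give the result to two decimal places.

M((Mg_0.25Fe_0.75)_2Si_2O_6) = 248.084 g/mol, so wt% Si = 56.170/248.084 × 100 = 22.64%.
M(Be_3Al_2Si_6O_18) = 537.492 g/mol, so wt% Si = 168.510/537.492 × 100 = 31.35%.
22.64 − 31.35 = -8.71 pp.

-8.71 percentage points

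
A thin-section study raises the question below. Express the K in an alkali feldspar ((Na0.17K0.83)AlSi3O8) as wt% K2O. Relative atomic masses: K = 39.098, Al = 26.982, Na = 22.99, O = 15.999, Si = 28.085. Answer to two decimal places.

14.18 wt%

Formula mass = 275.589 g/mol.
0.83 K → 0.4150 mol K2O per formula unit; M(K2O) = 94.195, so K2O mass = 39.091 g.
39.091/275.589 × 100 = 14.18 wt%.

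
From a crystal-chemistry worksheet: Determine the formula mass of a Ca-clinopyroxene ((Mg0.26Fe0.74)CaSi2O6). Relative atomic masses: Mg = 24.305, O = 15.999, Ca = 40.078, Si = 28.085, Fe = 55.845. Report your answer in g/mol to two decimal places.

The formula mass is the sum 0.26×24.305 + 0.74×55.845 + 1×40.078 + 2×28.085 + 6×15.999.

239.89 g/mol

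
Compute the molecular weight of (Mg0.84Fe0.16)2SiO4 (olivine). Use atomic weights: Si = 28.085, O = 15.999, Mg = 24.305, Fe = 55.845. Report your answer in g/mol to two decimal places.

150.78 g/mol

M = 1.68·24.305 + 0.32·55.845 + 1·28.085 + 4·15.999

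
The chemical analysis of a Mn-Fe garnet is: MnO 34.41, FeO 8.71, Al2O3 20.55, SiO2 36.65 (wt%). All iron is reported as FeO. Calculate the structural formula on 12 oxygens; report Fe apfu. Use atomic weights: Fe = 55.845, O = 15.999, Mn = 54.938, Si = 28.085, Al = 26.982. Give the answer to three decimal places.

MnO (M=70.937): mol = 0.48508; Mn = 0.48508, O = 0.48508.
FeO (M=71.844): mol = 0.12123; Fe = 0.12123, O = 0.12123.
Al2O3 (M=101.961): mol = 0.20155; Al = 0.40310, O = 0.60465.
SiO2 (M=60.083): mol = 0.60999; Si = 0.60999, O = 1.21998.
ΣO = 2.43094; factor = 12/ΣO = 4.93636.
Fe apfu = 0.12123 × 4.93636 = 0.598.

0.598 Fe apfu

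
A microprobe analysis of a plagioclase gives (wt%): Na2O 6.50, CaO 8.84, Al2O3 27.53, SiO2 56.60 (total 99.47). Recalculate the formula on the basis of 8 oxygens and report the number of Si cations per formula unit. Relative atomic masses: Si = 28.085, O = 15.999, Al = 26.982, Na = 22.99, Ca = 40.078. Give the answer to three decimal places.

Na2O: 6.50/61.979 = 0.10487 mol → 0.20974 mol Na, 0.10487 mol O.
CaO: 8.84/56.077 = 0.15764 mol → 0.15764 mol Ca, 0.15764 mol O.
Al2O3: 27.53/101.961 = 0.27001 mol → 0.54002 mol Al, 0.81003 mol O.
SiO2: 56.60/60.083 = 0.94203 mol → 0.94203 mol Si, 1.88406 mol O.
Total oxygen = 2.95660 mol. Normalization factor = 8/2.95660 = 2.70581.
Si per 8 O = 0.94203 × 2.70581 = 2.549.

2.549 Si apfu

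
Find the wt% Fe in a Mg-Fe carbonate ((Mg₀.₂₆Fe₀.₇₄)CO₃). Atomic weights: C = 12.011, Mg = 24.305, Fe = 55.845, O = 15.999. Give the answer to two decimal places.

38.39 mass %

Molar mass of (Mg₀.₂₆Fe₀.₇₄)CO₃: 0.26×24.305 + 0.74×55.845 + 1×12.011 + 3×15.999 = 107.653 g/mol.
Mass of Fe per formula unit: 0.74 × 55.845 = 41.325 g.
Weight fraction Fe = 41.325 / 107.653 = 0.3839.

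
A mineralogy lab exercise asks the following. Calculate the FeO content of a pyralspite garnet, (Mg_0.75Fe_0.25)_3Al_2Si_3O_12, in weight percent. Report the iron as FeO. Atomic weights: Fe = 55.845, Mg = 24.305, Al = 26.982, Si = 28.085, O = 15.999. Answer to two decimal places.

Molar mass of (Mg_0.75Fe_0.25)_3Al_2Si_3O_12 = 2.25*24.305 + 0.75*55.845 + 2*26.982 + 3*28.085 + 12*15.999 = 426.777 g/mol.
Each formula unit contains 0.75 Fe, equivalent to 0.75/1 = 0.7500 mol FeO.
M(FeO) = 1×55.845 + 1×15.999 = 71.844 g/mol.
Mass of FeO per formula unit = 0.7500 × 71.844 = 53.883 g.
FeO wt% = 53.883 / 426.777 × 100 = 12.63%.

12.63 wt%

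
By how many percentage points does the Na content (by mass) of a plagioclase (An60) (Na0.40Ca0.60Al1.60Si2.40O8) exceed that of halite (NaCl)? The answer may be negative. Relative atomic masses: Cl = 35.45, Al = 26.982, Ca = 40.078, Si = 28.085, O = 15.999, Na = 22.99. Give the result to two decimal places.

-35.96 percentage points

Na in Na0.40Ca0.60Al1.60Si2.40O8: molar mass 271.810 g/mol; 0.40×22.99 = 9.196 g → 3.38 wt%.
Na in NaCl: molar mass 58.440 g/mol; 1×22.99 = 22.990 g → 39.34 wt%.
Difference = 3.38 − 39.34 = -35.96 percentage points.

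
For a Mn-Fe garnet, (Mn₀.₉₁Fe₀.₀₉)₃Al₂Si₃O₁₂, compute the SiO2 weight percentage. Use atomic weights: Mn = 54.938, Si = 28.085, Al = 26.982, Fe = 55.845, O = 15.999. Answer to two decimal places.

36.39 wt%

M((Mn₀.₉₁Fe₀.₀₉)₃Al₂Si₃O₁₂) = 495.266 g/mol; M(SiO2) = 60.083 g/mol.
Moles SiO2 per formula unit = 3 Si ÷ 1 = 3.0000.
SiO2 fraction = (3.0000 × 60.083) / 495.266 = 180.249/495.266 = 0.3639.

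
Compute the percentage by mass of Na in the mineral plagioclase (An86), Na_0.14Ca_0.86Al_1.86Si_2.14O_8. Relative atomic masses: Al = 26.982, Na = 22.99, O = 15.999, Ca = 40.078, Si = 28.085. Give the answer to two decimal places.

1.17 wt%

Molar mass of Na_0.14Ca_0.86Al_1.86Si_2.14O_8: 0.14*22.99 + 0.86*40.078 + 1.86*26.982 + 2.14*28.085 + 8*15.999 = 275.966 g/mol.
Mass of Na per formula unit: 0.14 × 22.99 = 3.219 g.
Weight fraction Na = 3.219 / 275.966 = 0.0117.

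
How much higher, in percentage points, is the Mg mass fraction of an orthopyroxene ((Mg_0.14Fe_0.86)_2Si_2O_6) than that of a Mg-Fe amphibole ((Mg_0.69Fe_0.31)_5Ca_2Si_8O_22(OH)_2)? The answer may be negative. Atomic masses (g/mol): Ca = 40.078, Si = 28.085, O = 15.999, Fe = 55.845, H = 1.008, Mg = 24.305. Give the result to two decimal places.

Mg in (Mg_0.14Fe_0.86)_2Si_2O_6: molar mass 255.023 g/mol; 0.28×24.305 = 6.805 g → 2.67 wt%.
Mg in (Mg_0.69Fe_0.31)_5Ca_2Si_8O_22(OH)_2: molar mass 861.240 g/mol; 3.45×24.305 = 83.852 g → 9.74 wt%.
Difference = 2.67 − 9.74 = -7.07 percentage points.

-7.07 percentage points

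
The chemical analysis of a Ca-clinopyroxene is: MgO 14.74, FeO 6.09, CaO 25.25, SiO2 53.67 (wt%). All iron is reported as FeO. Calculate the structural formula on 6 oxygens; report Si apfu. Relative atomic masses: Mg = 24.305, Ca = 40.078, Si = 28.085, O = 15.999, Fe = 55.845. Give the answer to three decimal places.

1.994 Si apfu

MgO: 14.74/40.304 = 0.36572 mol → 0.36572 mol Mg, 0.36572 mol O.
FeO: 6.09/71.844 = 0.08477 mol → 0.08477 mol Fe, 0.08477 mol O.
CaO: 25.25/56.077 = 0.45027 mol → 0.45027 mol Ca, 0.45027 mol O.
SiO2: 53.67/60.083 = 0.89326 mol → 0.89326 mol Si, 1.78652 mol O.
Total oxygen = 2.68728 mol. Normalization factor = 6/2.68728 = 2.23274.
Si per 6 O = 0.89326 × 2.23274 = 1.994.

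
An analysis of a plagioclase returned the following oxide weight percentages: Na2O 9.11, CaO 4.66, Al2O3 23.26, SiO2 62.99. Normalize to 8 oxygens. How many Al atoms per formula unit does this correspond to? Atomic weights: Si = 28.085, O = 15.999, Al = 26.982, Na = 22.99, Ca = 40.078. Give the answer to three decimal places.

Na2O (M=61.979): mol = 0.14699; Na = 0.29398, O = 0.14699.
CaO (M=56.077): mol = 0.08310; Ca = 0.08310, O = 0.08310.
Al2O3 (M=101.961): mol = 0.22813; Al = 0.45626, O = 0.68439.
SiO2 (M=60.083): mol = 1.04838; Si = 1.04838, O = 2.09676.
ΣO = 3.01124; factor = 8/ΣO = 2.65671.
Al apfu = 0.45626 × 2.65671 = 1.212.

1.212 Al apfu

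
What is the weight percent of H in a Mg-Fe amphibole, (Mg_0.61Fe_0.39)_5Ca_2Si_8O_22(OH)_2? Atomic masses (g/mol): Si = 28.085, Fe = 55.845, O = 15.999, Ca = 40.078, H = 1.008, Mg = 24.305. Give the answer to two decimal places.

M((Mg_0.61Fe_0.39)_5Ca_2Si_8O_22(OH)_2) = 873.856 g/mol.
H contributes 2 × 1.008 = 2.016 g per mole.
2.016/873.856 = 0.0023 → 0.23%.

0.23 wt%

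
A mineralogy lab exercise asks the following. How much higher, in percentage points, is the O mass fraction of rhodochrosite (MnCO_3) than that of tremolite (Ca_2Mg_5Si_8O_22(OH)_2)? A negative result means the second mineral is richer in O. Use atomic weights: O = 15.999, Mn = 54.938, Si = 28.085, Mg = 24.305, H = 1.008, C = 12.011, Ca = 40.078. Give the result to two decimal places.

O in MnCO_3: molar mass 114.946 g/mol; 3×15.999 = 47.997 g → 41.76 wt%.
O in Ca_2Mg_5Si_8O_22(OH)_2: molar mass 812.353 g/mol; 24×15.999 = 383.976 g → 47.27 wt%.
Difference = 41.76 − 47.27 = -5.51 percentage points.

-5.51 percentage points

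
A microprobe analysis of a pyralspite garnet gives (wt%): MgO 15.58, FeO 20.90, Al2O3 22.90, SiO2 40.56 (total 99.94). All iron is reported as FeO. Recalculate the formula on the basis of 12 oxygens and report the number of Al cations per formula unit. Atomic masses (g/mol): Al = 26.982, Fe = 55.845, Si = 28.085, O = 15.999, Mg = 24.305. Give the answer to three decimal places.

MgO (M=40.304): mol = 0.38656; Mg = 0.38656, O = 0.38656.
FeO (M=71.844): mol = 0.29091; Fe = 0.29091, O = 0.29091.
Al2O3 (M=101.961): mol = 0.22460; Al = 0.44920, O = 0.67380.
SiO2 (M=60.083): mol = 0.67507; Si = 0.67507, O = 1.35014.
ΣO = 2.70141; factor = 12/ΣO = 4.44212.
Al apfu = 0.44920 × 4.44212 = 1.995.

1.995 Al apfu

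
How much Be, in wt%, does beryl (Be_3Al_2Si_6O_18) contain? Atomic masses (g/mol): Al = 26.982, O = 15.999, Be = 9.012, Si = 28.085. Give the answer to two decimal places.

5.03 wt%

M(Be_3Al_2Si_6O_18) = 537.492 g/mol.
Be contributes 3 × 9.012 = 27.036 g per mole.
27.036/537.492 = 0.0503 → 5.03%.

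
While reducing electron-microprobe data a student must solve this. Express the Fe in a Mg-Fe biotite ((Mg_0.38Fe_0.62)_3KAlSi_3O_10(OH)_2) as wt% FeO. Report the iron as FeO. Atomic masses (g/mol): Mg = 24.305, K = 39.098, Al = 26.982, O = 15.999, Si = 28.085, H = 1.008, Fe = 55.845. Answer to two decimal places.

Molar mass of (Mg_0.38Fe_0.62)_3KAlSi_3O_10(OH)_2 = 1.14*24.305 + 1.86*55.845 + 1*39.098 + 1*26.982 + 3*28.085 + 12*15.999 + 2*1.008 = 475.918 g/mol.
Each formula unit contains 1.86 Fe, equivalent to 1.86/1 = 1.8600 mol FeO.
M(FeO) = 1×55.845 + 1×15.999 = 71.844 g/mol.
Mass of FeO per formula unit = 1.8600 × 71.844 = 133.630 g.
FeO wt% = 133.630 / 475.918 × 100 = 28.08%.

28.08 wt%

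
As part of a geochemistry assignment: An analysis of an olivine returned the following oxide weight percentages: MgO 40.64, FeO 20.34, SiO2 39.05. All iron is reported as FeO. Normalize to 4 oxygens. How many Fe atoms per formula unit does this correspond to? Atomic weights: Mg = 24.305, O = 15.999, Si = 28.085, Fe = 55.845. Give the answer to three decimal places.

0.437 Fe apfu

40.64 wt% MgO ÷ 40.304 g/mol = 1.00834 mol, giving 1.00834 Mg and 1.00834 O.
20.34 wt% FeO ÷ 71.844 g/mol = 0.28311 mol, giving 0.28311 Fe and 0.28311 O.
39.05 wt% SiO2 ÷ 60.083 g/mol = 0.64993 mol, giving 0.64993 Si and 1.29986 O.
Oxygen sums to 2.59131; scaling by 4/2.59131 = 1.54362 puts the formula on 4 O.
Fe: 0.28311 × 1.54362 = 0.437 atoms per formula unit.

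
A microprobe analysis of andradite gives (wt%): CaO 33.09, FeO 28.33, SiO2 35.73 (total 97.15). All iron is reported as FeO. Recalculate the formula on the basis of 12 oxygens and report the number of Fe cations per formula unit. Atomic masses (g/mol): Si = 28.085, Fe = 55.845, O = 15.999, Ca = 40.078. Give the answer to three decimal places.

2.177 Fe apfu

CaO: 33.09/56.077 = 0.59008 mol → 0.59008 mol Ca, 0.59008 mol O.
FeO: 28.33/71.844 = 0.39433 mol → 0.39433 mol Fe, 0.39433 mol O.
SiO2: 35.73/60.083 = 0.59468 mol → 0.59468 mol Si, 1.18936 mol O.
Total oxygen = 2.17377 mol. Normalization factor = 12/2.17377 = 5.52036.
Fe per 12 O = 0.39433 × 5.52036 = 2.177.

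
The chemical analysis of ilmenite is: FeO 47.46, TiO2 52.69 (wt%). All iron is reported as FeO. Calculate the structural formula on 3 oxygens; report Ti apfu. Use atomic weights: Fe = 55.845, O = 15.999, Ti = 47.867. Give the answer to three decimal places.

FeO: 47.46/71.844 = 0.66060 mol → 0.66060 mol Fe, 0.66060 mol O.
TiO2: 52.69/79.865 = 0.65974 mol → 0.65974 mol Ti, 1.31948 mol O.
Total oxygen = 1.98008 mol. Normalization factor = 3/1.98008 = 1.51509.
Ti per 3 O = 0.65974 × 1.51509 = 1.000.

1.000 Ti apfu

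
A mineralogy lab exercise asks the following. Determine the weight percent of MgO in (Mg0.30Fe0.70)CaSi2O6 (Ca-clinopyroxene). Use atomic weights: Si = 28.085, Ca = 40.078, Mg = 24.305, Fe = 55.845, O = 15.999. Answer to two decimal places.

M((Mg0.30Fe0.70)CaSi2O6) = 238.625 g/mol; M(MgO) = 40.304 g/mol.
Moles MgO per formula unit = 0.30 Mg ÷ 1 = 0.3000.
MgO fraction = (0.3000 × 40.304) / 238.625 = 12.091/238.625 = 0.0507.

5.07 wt%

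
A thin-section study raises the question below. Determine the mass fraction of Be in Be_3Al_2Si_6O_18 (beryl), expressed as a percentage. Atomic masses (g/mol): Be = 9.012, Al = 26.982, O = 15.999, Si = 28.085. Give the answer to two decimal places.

5.03 wt%

M(Be_3Al_2Si_6O_18) = 537.492 g/mol.
Be contributes 3 × 9.012 = 27.036 g per mole.
27.036/537.492 = 0.0503 → 5.03%.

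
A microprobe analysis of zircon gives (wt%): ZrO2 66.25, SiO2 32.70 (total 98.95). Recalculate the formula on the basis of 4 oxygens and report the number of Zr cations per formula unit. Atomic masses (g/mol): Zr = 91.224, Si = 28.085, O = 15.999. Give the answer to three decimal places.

ZrO2: 66.25/123.222 = 0.53765 mol → 0.53765 mol Zr, 1.07530 mol O.
SiO2: 32.70/60.083 = 0.54425 mol → 0.54425 mol Si, 1.08850 mol O.
Total oxygen = 2.16380 mol. Normalization factor = 4/2.16380 = 1.84860.
Zr per 4 O = 0.53765 × 1.84860 = 0.994.

0.994 Zr apfu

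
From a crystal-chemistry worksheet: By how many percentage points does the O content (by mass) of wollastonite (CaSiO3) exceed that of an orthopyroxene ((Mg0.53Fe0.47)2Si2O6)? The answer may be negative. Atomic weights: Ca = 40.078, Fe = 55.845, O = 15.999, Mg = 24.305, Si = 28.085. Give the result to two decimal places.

-0.34 percentage points

First mineral: 47.997 g O in 116.160 g formula = 41.32 wt% O.
Second mineral: 95.994 g O in 230.422 g formula = 41.66 wt% O.
41.32% − 41.66% gives a difference of -0.34 percentage points.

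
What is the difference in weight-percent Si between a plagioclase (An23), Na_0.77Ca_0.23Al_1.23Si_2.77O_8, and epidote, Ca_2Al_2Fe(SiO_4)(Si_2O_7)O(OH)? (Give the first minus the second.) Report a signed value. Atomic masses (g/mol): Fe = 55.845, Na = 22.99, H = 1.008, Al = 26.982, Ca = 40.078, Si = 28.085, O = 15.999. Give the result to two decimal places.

First mineral: 77.795 g Si in 265.896 g formula = 29.26 wt% Si.
Second mineral: 84.255 g Si in 483.215 g formula = 17.44 wt% Si.
29.26% − 17.44% gives a difference of 11.82 percentage points.

11.82 percentage points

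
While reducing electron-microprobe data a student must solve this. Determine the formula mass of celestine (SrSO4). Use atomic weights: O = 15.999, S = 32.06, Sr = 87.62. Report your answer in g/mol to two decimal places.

183.68 g/mol

M = 1·87.62 + 1·32.06 + 4·15.999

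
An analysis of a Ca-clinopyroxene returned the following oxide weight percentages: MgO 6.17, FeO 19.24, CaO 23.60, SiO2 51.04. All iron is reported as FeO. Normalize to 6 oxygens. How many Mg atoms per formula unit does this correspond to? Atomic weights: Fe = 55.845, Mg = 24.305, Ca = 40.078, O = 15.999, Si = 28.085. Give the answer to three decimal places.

MgO (M=40.304): mol = 0.15309; Mg = 0.15309, O = 0.15309.
FeO (M=71.844): mol = 0.26780; Fe = 0.26780, O = 0.26780.
CaO (M=56.077): mol = 0.42085; Ca = 0.42085, O = 0.42085.
SiO2 (M=60.083): mol = 0.84949; Si = 0.84949, O = 1.69898.
ΣO = 2.54072; factor = 6/ΣO = 2.36154.
Mg apfu = 0.15309 × 2.36154 = 0.362.

0.362 Mg apfu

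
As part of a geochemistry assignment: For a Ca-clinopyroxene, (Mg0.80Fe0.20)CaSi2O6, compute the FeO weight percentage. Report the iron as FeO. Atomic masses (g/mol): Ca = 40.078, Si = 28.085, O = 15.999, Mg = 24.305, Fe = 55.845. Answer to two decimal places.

6.45 wt%

M((Mg0.80Fe0.20)CaSi2O6) = 222.855 g/mol; M(FeO) = 71.844 g/mol.
Moles FeO per formula unit = 0.20 Fe ÷ 1 = 0.2000.
FeO fraction = (0.2000 × 71.844) / 222.855 = 14.369/222.855 = 0.0645.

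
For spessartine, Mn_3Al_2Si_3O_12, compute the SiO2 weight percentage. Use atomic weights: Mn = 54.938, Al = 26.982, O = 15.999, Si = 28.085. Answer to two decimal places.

Molar mass of Mn_3Al_2Si_3O_12 = 3·54.938 + 2·26.982 + 3·28.085 + 12·15.999 = 495.021 g/mol.
Each formula unit contains 3 Si, equivalent to 3/1 = 3.0000 mol SiO2.
M(SiO2) = 1×28.085 + 2×15.999 = 60.083 g/mol.
Mass of SiO2 per formula unit = 3.0000 × 60.083 = 180.249 g.
SiO2 wt% = 180.249 / 495.021 × 100 = 36.41%.

36.41 wt%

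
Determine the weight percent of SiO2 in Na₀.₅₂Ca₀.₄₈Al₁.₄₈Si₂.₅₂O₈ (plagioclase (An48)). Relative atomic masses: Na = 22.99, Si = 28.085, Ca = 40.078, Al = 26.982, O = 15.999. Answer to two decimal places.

56.10 wt%

Formula mass = 269.892 g/mol.
2.52 Si → 2.5200 mol SiO2 per formula unit; M(SiO2) = 60.083, so SiO2 mass = 151.409 g.
151.409/269.892 × 100 = 56.10 wt%.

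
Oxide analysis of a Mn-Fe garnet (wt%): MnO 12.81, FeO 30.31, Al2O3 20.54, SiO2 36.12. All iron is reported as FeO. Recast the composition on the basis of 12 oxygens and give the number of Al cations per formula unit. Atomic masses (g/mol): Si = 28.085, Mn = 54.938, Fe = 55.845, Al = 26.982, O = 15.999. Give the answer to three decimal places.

2.007 Al apfu

MnO: 12.81/70.937 = 0.18058 mol → 0.18058 mol Mn, 0.18058 mol O.
FeO: 30.31/71.844 = 0.42189 mol → 0.42189 mol Fe, 0.42189 mol O.
Al2O3: 20.54/101.961 = 0.20145 mol → 0.40290 mol Al, 0.60435 mol O.
SiO2: 36.12/60.083 = 0.60117 mol → 0.60117 mol Si, 1.20234 mol O.
Total oxygen = 2.40916 mol. Normalization factor = 12/2.40916 = 4.98099.
Al per 12 O = 0.40290 × 4.98099 = 2.007.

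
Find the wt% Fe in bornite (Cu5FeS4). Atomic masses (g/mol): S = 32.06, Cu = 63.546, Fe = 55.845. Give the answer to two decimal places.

11.13 wt%

Molar mass of Cu5FeS4: 5·63.546 + 1·55.845 + 4·32.06 = 501.815 g/mol.
Mass of Fe per formula unit: 1 × 55.845 = 55.845 g.
Weight fraction Fe = 55.845 / 501.815 = 0.1113.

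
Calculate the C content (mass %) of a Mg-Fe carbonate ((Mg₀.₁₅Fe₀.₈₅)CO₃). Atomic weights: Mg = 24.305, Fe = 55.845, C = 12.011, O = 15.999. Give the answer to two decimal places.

M((Mg₀.₁₅Fe₀.₈₅)CO₃) = 111.122 g/mol.
C contributes 1 × 12.011 = 12.011 g per mole.
12.011/111.122 = 0.1081 → 10.81%.

10.81 mass %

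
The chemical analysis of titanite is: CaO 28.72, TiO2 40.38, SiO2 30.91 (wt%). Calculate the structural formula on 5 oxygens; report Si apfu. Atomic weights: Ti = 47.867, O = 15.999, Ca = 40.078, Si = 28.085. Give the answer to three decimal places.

CaO: 28.72/56.077 = 0.51215 mol → 0.51215 mol Ca, 0.51215 mol O.
TiO2: 40.38/79.865 = 0.50560 mol → 0.50560 mol Ti, 1.01120 mol O.
SiO2: 30.91/60.083 = 0.51446 mol → 0.51446 mol Si, 1.02892 mol O.
Total oxygen = 2.55227 mol. Normalization factor = 5/2.55227 = 1.95904.
Si per 5 O = 0.51446 × 1.95904 = 1.008.

1.008 Si apfu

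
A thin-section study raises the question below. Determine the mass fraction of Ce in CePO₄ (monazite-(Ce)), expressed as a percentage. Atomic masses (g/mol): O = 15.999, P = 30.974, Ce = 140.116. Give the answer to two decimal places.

59.60 mass %

Formula mass = 1·140.116 + 1·30.974 + 4·15.999 = 235.086 g/mol, of which 140.116 g is Ce.
So Ce makes up 140.116/235.086 = 0.5960 of the mass, i.e. 59.60%.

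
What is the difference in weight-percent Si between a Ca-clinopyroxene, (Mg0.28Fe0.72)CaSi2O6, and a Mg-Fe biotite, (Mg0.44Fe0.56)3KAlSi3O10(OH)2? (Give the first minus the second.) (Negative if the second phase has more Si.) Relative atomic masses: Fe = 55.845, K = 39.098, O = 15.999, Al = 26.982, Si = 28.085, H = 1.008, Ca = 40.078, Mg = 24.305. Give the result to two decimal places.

5.56 percentage points

Si in (Mg0.28Fe0.72)CaSi2O6: molar mass 239.256 g/mol; 2×28.085 = 56.170 g → 23.48 wt%.
Si in (Mg0.44Fe0.56)3KAlSi3O10(OH)2: molar mass 470.241 g/mol; 3×28.085 = 84.255 g → 17.92 wt%.
Difference = 23.48 − 17.92 = 5.56 percentage points.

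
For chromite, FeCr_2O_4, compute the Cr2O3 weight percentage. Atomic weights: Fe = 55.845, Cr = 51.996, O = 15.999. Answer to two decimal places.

Molar mass of FeCr_2O_4 = 1*55.845 + 2*51.996 + 4*15.999 = 223.833 g/mol.
Each formula unit contains 2 Cr, equivalent to 2/2 = 1.0000 mol Cr2O3.
M(Cr2O3) = 2×51.996 + 3×15.999 = 151.989 g/mol.
Mass of Cr2O3 per formula unit = 1.0000 × 151.989 = 151.989 g.
Cr2O3 wt% = 151.989 / 223.833 × 100 = 67.90%.

67.90 wt%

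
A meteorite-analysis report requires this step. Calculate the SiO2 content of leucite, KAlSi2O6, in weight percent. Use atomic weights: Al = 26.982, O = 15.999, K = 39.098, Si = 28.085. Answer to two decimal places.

M(KAlSi2O6) = 218.244 g/mol; M(SiO2) = 60.083 g/mol.
Moles SiO2 per formula unit = 2 Si ÷ 1 = 2.0000.
SiO2 fraction = (2.0000 × 60.083) / 218.244 = 120.166/218.244 = 0.5506.

55.06 wt%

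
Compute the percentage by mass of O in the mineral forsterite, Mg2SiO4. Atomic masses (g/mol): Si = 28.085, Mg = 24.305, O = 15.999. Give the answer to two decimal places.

45.49 mass %

M(Mg2SiO4) = 140.691 g/mol.
O contributes 4 × 15.999 = 63.996 g per mole.
63.996/140.691 = 0.4549 → 45.49%.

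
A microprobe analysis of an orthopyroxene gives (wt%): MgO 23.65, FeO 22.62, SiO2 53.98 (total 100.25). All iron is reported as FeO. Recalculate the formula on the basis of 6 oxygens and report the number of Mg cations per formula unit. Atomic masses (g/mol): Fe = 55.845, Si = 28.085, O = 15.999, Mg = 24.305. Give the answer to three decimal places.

1.305 Mg apfu

MgO: 23.65/40.304 = 0.58679 mol → 0.58679 mol Mg, 0.58679 mol O.
FeO: 22.62/71.844 = 0.31485 mol → 0.31485 mol Fe, 0.31485 mol O.
SiO2: 53.98/60.083 = 0.89842 mol → 0.89842 mol Si, 1.79684 mol O.
Total oxygen = 2.69848 mol. Normalization factor = 6/2.69848 = 2.22347.
Mg per 6 O = 0.58679 × 2.22347 = 1.305.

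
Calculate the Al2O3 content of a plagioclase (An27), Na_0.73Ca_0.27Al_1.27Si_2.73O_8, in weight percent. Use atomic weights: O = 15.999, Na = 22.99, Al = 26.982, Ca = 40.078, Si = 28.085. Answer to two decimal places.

M(Na_0.73Ca_0.27Al_1.27Si_2.73O_8) = 266.535 g/mol; M(Al2O3) = 101.961 g/mol.
Moles Al2O3 per formula unit = 1.27 Al ÷ 2 = 0.6350.
Al2O3 fraction = (0.6350 × 101.961) / 266.535 = 64.745/266.535 = 0.2429.

24.29 wt%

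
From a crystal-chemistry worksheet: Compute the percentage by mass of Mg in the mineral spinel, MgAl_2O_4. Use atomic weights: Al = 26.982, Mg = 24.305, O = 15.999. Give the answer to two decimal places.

Molar mass of MgAl_2O_4: 1*24.305 + 2*26.982 + 4*15.999 = 142.265 g/mol.
Mass of Mg per formula unit: 1 × 24.305 = 24.305 g.
Weight fraction Mg = 24.305 / 142.265 = 0.1708.

17.08 weight percent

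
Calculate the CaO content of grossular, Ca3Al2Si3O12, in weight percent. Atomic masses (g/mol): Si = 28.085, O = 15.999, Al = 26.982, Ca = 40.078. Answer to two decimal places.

M(Ca3Al2Si3O12) = 450.441 g/mol; M(CaO) = 56.077 g/mol.
Moles CaO per formula unit = 3 Ca ÷ 1 = 3.0000.
CaO fraction = (3.0000 × 56.077) / 450.441 = 168.231/450.441 = 0.3735.

37.35 wt%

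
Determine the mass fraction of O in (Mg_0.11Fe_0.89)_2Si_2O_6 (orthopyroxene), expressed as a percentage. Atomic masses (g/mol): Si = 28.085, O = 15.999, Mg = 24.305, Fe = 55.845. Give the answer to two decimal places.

M((Mg_0.11Fe_0.89)_2Si_2O_6) = 256.915 g/mol.
O contributes 6 × 15.999 = 95.994 g per mole.
95.994/256.915 = 0.3736 → 37.36%.

37.36 wt%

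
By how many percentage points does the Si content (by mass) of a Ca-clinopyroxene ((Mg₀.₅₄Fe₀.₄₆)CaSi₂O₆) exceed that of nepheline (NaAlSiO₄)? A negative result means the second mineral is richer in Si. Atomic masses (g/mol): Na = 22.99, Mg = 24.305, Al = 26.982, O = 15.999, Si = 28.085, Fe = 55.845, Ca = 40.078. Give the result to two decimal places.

4.54 percentage points

M((Mg₀.₅₄Fe₀.₄₆)CaSi₂O₆) = 231.055 g/mol, so wt% Si = 56.170/231.055 × 100 = 24.31%.
M(NaAlSiO₄) = 142.053 g/mol, so wt% Si = 28.085/142.053 × 100 = 19.77%.
24.31 − 19.77 = 4.54 pp.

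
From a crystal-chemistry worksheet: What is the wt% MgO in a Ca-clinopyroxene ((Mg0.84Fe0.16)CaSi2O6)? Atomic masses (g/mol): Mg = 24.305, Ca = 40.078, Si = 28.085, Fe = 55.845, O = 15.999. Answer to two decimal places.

15.28 wt%

Molar mass of (Mg0.84Fe0.16)CaSi2O6 = 0.84·24.305 + 0.16·55.845 + 1·40.078 + 2·28.085 + 6·15.999 = 221.593 g/mol.
Each formula unit contains 0.84 Mg, equivalent to 0.84/1 = 0.8400 mol MgO.
M(MgO) = 1×24.305 + 1×15.999 = 40.304 g/mol.
Mass of MgO per formula unit = 0.8400 × 40.304 = 33.855 g.
MgO wt% = 33.855 / 221.593 × 100 = 15.28%.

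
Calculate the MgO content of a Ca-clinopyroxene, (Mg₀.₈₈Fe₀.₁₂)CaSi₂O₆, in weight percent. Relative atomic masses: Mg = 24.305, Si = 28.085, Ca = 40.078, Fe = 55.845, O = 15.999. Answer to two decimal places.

16.10 wt%

M((Mg₀.₈₈Fe₀.₁₂)CaSi₂O₆) = 220.332 g/mol; M(MgO) = 40.304 g/mol.
Moles MgO per formula unit = 0.88 Mg ÷ 1 = 0.8800.
MgO fraction = (0.8800 × 40.304) / 220.332 = 35.468/220.332 = 0.1610.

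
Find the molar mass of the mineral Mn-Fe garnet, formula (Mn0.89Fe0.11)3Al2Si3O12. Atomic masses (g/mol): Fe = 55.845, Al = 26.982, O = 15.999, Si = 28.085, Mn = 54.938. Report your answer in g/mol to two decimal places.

The formula mass is the sum 2.67×54.938 + 0.33×55.845 + 2×26.982 + 3×28.085 + 12×15.999.

495.32 g/mol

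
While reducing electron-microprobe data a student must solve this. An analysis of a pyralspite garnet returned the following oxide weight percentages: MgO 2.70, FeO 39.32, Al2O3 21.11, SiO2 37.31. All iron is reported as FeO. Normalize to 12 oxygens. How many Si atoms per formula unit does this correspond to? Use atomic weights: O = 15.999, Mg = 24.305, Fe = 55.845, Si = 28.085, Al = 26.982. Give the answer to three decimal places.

3.008 Si apfu

2.70 wt% MgO ÷ 40.304 g/mol = 0.06699 mol, giving 0.06699 Mg and 0.06699 O.
39.32 wt% FeO ÷ 71.844 g/mol = 0.54730 mol, giving 0.54730 Fe and 0.54730 O.
21.11 wt% Al2O3 ÷ 101.961 g/mol = 0.20704 mol, giving 0.41408 Al and 0.62112 O.
37.31 wt% SiO2 ÷ 60.083 g/mol = 0.62097 mol, giving 0.62097 Si and 1.24194 O.
Oxygen sums to 2.47735; scaling by 12/2.47735 = 4.84389 puts the formula on 12 O.
Si: 0.62097 × 4.84389 = 3.008 atoms per formula unit.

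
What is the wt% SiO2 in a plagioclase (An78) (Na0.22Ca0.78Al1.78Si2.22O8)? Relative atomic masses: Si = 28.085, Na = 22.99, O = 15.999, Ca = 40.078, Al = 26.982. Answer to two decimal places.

48.56 wt%

M(Na0.22Ca0.78Al1.78Si2.22O8) = 274.687 g/mol; M(SiO2) = 60.083 g/mol.
Moles SiO2 per formula unit = 2.22 Si ÷ 1 = 2.2200.
SiO2 fraction = (2.2200 × 60.083) / 274.687 = 133.384/274.687 = 0.4856.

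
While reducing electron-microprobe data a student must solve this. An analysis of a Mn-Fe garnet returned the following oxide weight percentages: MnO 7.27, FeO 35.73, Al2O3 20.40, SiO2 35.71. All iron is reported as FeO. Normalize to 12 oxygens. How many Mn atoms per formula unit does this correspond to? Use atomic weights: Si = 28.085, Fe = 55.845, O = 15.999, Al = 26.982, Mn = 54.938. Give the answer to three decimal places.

7.27 wt% MnO ÷ 70.937 g/mol = 0.10249 mol, giving 0.10249 Mn and 0.10249 O.
35.73 wt% FeO ÷ 71.844 g/mol = 0.49733 mol, giving 0.49733 Fe and 0.49733 O.
20.40 wt% Al2O3 ÷ 101.961 g/mol = 0.20008 mol, giving 0.40016 Al and 0.60024 O.
35.71 wt% SiO2 ÷ 60.083 g/mol = 0.59434 mol, giving 0.59434 Si and 1.18868 O.
Oxygen sums to 2.38874; scaling by 12/2.38874 = 5.02357 puts the formula on 12 O.
Mn: 0.10249 × 5.02357 = 0.515 atoms per formula unit.

0.515 Mn apfu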